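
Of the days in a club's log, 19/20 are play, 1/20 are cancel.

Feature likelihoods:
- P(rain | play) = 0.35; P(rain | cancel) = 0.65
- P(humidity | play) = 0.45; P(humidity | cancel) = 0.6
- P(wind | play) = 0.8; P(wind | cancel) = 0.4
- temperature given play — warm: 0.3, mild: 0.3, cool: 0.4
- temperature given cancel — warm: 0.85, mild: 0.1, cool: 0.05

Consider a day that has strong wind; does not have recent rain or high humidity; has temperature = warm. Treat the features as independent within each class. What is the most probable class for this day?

play

play: 0.95 × (1−0.35) × (1−0.45) × 0.8 × 0.3 = 0.08151
cancel: 0.05 × (1−0.65) × (1−0.6) × 0.4 × 0.85 = 0.00238
Highest score → play.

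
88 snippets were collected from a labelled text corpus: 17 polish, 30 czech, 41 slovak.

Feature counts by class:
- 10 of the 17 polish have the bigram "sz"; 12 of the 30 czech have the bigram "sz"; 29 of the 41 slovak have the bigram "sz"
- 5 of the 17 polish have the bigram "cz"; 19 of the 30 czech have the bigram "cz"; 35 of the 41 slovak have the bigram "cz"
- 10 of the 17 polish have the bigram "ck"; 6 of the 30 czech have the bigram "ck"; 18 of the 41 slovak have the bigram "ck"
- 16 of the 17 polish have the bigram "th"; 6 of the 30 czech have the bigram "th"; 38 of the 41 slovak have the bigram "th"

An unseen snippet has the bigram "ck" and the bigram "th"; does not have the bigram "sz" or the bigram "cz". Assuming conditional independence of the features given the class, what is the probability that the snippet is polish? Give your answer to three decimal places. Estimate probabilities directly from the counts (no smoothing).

0.737

polish: (17/88) × (7/17) × (12/17) × (10/17) × (16/17) ≈ 0.0310864
czech: (30/88) × (18/30) × (11/30) × (6/30) × (6/30) = 0.003
slovak: (41/88) × (12/41) × (6/41) × (18/41) × (38/41) ≈ 0.00811997
P(polish | x) = 0.0310864 / 0.04220637 ≈ 0.737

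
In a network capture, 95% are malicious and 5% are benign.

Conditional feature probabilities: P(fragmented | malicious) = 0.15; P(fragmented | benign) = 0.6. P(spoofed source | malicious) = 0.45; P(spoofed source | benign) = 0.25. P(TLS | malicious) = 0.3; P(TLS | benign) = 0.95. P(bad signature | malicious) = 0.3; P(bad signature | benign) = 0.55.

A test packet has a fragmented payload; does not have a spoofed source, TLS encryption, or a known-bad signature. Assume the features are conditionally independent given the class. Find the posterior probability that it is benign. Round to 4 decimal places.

malicious: 0.95 × 0.15 × (1−0.45) × (1−0.3) × (1−0.3) = 0.03840375
benign: 0.05 × 0.6 × (1−0.25) × (1−0.95) × (1−0.55) = 0.00050625
P(benign | x) = 0.00050625 / 0.03891 ≈ 0.0130

0.0130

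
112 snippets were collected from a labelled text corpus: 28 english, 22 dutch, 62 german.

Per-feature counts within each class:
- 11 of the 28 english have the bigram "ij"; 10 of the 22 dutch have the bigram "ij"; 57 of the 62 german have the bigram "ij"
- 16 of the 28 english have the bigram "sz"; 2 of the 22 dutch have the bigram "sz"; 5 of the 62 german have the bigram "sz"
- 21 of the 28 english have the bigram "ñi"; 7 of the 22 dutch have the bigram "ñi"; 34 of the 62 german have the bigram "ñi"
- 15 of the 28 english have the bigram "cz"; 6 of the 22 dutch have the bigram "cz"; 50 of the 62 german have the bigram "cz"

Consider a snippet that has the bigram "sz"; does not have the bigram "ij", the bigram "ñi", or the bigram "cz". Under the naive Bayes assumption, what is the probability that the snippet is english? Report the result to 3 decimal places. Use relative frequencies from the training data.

0.662

english: (28/112) × (17/28) × (16/28) × (7/28) × (13/28) ≈ 0.0100674
dutch: (22/112) × (12/22) × (2/22) × (15/22) × (16/22) ≈ 0.00482988
german: (62/112) × (5/62) × (5/62) × (28/62) × (12/62) ≈ 0.000314692
P(english | x) = 0.0100674 / 0.015211972 ≈ 0.662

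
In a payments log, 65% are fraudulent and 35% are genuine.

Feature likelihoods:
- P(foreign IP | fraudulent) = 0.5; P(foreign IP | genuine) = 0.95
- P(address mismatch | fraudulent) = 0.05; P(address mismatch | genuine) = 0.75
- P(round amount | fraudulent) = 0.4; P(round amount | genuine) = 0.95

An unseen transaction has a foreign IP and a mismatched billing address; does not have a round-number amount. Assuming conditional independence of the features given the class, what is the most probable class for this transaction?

genuine

fraudulent: 0.65 × 0.5 × 0.05 × (1−0.4) = 0.00975
genuine: 0.35 × 0.95 × 0.75 × (1−0.95) = 0.01246875
Highest score → genuine.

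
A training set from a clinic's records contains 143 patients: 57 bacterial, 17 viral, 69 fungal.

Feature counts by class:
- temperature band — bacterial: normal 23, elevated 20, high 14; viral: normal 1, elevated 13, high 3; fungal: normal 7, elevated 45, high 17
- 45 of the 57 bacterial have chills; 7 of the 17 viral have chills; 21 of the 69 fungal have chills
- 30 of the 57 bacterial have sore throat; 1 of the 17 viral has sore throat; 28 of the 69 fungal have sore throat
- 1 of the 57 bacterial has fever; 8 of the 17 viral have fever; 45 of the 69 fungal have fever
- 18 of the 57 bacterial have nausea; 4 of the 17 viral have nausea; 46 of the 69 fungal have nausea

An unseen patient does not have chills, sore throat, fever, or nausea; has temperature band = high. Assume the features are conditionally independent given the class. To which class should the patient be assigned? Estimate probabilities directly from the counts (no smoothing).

bacterial

bacterial: (57/143) × (14/57) × (12/57) × (27/57) × (56/57) × (39/57) ≈ 0.00656282
viral: (17/143) × (3/17) × (10/17) × (16/17) × (9/17) × (13/17) ≈ 0.00470214
fungal: (69/143) × (17/69) × (48/69) × (41/69) × (24/69) × (23/69) ≈ 0.00569745
Highest score → bacterial.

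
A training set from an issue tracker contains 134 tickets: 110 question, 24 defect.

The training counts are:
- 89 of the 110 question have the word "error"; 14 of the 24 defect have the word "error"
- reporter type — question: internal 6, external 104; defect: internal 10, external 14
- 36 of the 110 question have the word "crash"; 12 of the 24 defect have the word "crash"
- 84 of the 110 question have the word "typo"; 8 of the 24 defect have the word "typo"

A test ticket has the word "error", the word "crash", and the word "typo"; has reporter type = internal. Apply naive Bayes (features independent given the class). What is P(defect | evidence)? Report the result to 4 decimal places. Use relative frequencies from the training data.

0.4449

question: (110/134) × (89/110) × (6/110) × (36/110) × (84/110) ≈ 0.00905399
defect: (24/134) × (14/24) × (10/24) × (12/24) × (8/24) ≈ 0.00725539
P(defect | x) = 0.00725539 / 0.01630938 ≈ 0.4449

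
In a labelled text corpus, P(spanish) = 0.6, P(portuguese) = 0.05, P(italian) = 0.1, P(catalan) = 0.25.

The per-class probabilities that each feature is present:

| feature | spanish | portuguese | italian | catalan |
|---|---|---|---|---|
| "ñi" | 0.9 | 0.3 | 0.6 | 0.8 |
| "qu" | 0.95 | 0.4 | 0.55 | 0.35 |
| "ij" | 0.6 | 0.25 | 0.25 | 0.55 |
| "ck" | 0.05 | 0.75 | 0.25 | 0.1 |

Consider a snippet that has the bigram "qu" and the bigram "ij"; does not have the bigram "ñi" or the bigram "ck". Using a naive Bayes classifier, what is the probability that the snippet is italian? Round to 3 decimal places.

0.089

spanish: 0.6 × (1−0.9) × 0.95 × 0.6 × (1−0.05) = 0.03249
portuguese: 0.05 × (1−0.3) × 0.4 × 0.25 × (1−0.75) = 0.000875
italian: 0.1 × (1−0.6) × 0.55 × 0.25 × (1−0.25) = 0.004125
catalan: 0.25 × (1−0.8) × 0.35 × 0.55 × (1−0.1) = 0.0086625
P(italian | x) = 0.004125 / 0.0461525 ≈ 0.089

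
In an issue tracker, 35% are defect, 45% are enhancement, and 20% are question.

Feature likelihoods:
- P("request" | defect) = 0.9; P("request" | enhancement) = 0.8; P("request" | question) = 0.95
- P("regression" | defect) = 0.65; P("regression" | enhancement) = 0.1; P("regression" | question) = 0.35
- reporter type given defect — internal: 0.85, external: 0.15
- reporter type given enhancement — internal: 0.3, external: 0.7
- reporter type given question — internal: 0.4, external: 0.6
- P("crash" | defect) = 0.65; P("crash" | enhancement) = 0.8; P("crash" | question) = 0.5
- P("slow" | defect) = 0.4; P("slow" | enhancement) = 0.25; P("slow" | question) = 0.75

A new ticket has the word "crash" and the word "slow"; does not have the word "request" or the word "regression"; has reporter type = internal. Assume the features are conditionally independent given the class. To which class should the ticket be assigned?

enhancement

defect: 0.35 × (1−0.9) × (1−0.65) × 0.85 × 0.65 × 0.4 = 0.00270725
enhancement: 0.45 × (1−0.8) × (1−0.1) × 0.3 × 0.8 × 0.25 = 0.00486
question: 0.2 × (1−0.95) × (1−0.35) × 0.4 × 0.5 × 0.75 = 0.000975
Highest score → enhancement.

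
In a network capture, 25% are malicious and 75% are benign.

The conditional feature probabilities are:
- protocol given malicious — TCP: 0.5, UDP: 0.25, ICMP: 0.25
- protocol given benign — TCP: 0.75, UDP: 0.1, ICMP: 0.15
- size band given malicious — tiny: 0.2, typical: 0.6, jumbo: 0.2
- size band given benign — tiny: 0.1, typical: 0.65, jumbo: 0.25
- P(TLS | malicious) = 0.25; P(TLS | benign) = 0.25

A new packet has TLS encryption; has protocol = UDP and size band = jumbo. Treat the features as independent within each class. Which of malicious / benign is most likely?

benign

malicious: 0.25 × 0.25 × 0.2 × 0.25 = 0.003125
benign: 0.75 × 0.1 × 0.25 × 0.25 = 0.0046875
Highest score → benign.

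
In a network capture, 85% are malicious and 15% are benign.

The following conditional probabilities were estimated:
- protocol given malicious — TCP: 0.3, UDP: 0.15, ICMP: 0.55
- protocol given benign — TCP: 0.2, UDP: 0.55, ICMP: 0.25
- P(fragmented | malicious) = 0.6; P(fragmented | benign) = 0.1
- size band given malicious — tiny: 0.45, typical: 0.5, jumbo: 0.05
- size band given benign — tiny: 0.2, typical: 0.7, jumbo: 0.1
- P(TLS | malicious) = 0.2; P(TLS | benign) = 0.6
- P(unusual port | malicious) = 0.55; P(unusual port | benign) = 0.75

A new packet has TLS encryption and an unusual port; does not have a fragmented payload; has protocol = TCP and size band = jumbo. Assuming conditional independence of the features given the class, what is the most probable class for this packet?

benign

malicious: 0.85 × 0.3 × (1−0.6) × 0.05 × 0.2 × 0.55 = 0.000561
benign: 0.15 × 0.2 × (1−0.1) × 0.1 × 0.6 × 0.75 = 0.001215
Highest score → benign.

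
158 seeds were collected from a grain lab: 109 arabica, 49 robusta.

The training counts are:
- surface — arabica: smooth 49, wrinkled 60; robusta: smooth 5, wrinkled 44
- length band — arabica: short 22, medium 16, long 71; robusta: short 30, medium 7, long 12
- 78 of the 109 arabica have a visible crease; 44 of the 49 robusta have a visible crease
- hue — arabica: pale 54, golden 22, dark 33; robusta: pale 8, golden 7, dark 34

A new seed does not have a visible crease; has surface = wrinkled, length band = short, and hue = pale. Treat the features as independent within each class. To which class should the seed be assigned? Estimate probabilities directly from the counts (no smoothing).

arabica

arabica: (109/158) × (60/109) × (22/109) × (31/109) × (54/109) ≈ 0.0107992
robusta: (49/158) × (44/49) × (30/49) × (5/49) × (8/49) ≈ 0.00284046
Highest score → arabica.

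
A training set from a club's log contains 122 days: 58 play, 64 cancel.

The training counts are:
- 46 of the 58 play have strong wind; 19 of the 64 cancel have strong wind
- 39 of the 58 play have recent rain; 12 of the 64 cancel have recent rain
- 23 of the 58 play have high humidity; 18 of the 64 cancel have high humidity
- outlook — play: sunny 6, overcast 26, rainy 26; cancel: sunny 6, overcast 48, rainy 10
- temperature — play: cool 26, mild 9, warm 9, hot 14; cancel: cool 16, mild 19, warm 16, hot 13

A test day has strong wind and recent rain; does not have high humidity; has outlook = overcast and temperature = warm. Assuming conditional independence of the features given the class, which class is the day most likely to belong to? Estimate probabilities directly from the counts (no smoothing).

play: (58/122) × (46/58) × (39/58) × (35/58) × (26/58) × (9/58) ≈ 0.0106423
cancel: (64/122) × (19/64) × (12/64) × (46/64) × (48/64) × (16/64) ≈ 0.00393527
Highest score → play.

play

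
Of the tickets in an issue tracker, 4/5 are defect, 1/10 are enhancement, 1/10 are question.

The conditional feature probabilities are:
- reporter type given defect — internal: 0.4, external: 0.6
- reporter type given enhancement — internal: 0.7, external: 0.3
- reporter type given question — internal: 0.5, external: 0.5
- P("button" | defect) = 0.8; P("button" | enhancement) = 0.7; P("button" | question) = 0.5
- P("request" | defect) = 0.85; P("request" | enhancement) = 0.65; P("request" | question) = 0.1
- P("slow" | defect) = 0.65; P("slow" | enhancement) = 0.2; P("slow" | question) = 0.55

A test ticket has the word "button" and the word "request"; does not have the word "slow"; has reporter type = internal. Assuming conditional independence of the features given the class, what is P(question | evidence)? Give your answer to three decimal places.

0.011

defect: 0.8 × 0.4 × 0.8 × 0.85 × (1−0.65) = 0.07616
enhancement: 0.1 × 0.7 × 0.7 × 0.65 × (1−0.2) = 0.02548
question: 0.1 × 0.5 × 0.5 × 0.1 × (1−0.55) = 0.001125
P(question | x) = 0.001125 / 0.102765 ≈ 0.011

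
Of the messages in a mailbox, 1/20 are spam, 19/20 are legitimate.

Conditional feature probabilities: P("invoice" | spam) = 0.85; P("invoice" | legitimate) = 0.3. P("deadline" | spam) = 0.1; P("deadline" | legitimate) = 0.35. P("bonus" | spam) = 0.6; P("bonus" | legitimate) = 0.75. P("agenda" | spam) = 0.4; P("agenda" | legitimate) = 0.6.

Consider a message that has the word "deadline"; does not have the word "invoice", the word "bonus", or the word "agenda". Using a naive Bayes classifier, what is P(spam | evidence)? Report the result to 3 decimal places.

0.008

spam: 0.05 × (1−0.85) × 0.1 × (1−0.6) × (1−0.4) = 0.00018
legitimate: 0.95 × (1−0.3) × 0.35 × (1−0.75) × (1−0.6) = 0.023275
P(spam | x) = 0.00018 / 0.023455 ≈ 0.008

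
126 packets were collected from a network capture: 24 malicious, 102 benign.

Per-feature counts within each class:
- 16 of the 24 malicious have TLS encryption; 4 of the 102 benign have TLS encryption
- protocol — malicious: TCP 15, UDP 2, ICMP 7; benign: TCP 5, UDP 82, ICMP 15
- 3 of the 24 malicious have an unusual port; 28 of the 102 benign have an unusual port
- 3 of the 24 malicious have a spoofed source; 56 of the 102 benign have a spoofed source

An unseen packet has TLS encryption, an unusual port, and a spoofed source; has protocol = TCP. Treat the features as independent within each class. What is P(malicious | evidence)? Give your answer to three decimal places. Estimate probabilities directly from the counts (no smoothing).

malicious: (24/126) × (16/24) × (15/24) × (3/24) × (3/24) ≈ 0.00124008
benign: (102/126) × (4/102) × (5/102) × (28/102) × (56/102) ≈ 0.000234534
P(malicious | x) = 0.00124008 / 0.001474614 ≈ 0.841

0.841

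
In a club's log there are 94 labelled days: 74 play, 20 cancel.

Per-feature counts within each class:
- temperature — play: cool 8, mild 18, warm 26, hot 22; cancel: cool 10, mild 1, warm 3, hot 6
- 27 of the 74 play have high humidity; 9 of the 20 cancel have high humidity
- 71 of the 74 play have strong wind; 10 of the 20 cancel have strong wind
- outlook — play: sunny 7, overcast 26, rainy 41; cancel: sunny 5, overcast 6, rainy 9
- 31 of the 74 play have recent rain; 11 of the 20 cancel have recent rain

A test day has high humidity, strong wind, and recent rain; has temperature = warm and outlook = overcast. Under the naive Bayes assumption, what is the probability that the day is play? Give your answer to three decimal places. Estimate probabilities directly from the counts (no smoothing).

0.923

play: (74/94) × (26/74) × (27/74) × (71/74) × (26/74) × (31/74) ≈ 0.014252
cancel: (20/94) × (3/20) × (9/20) × (10/20) × (6/20) × (11/20) ≈ 0.00118484
P(play | x) = 0.014252 / 0.01543684 ≈ 0.923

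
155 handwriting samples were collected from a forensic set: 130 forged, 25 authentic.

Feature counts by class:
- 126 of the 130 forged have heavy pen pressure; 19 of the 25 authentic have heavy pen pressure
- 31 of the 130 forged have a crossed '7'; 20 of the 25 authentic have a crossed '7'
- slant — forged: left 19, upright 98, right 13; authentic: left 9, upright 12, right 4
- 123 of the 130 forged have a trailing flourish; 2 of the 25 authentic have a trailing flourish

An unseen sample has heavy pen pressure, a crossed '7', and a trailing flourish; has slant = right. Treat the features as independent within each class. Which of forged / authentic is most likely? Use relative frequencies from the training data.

forged: (130/155) × (126/130) × (31/130) × (13/130) × (123/130) ≈ 0.0183408
authentic: (25/155) × (19/25) × (20/25) × (4/25) × (2/25) ≈ 0.00125523
Highest score → forged.

forged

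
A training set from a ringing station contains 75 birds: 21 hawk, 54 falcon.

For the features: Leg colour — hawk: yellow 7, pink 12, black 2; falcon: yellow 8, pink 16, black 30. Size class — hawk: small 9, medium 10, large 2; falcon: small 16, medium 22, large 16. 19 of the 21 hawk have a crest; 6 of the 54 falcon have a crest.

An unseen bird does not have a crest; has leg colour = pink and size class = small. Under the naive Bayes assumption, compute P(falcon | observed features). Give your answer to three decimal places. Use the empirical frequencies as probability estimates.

hawk: (21/75) × (12/21) × (9/21) × (2/21) ≈ 0.00653061
falcon: (54/75) × (16/54) × (16/54) × (48/54) ≈ 0.0561866
P(falcon | x) = 0.0561866 / 0.06271721 ≈ 0.896

0.896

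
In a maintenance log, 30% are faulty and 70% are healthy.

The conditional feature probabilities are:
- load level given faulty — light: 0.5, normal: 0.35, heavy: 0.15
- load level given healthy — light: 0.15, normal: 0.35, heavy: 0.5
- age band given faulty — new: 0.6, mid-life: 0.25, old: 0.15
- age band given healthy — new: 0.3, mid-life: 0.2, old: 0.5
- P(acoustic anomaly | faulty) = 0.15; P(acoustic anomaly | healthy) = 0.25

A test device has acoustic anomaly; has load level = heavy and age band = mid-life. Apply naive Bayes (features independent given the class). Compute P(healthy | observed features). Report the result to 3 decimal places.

0.912

faulty: 0.3 × 0.15 × 0.25 × 0.15 = 0.0016875
healthy: 0.7 × 0.5 × 0.2 × 0.25 = 0.0175
P(healthy | x) = 0.0175 / 0.0191875 ≈ 0.912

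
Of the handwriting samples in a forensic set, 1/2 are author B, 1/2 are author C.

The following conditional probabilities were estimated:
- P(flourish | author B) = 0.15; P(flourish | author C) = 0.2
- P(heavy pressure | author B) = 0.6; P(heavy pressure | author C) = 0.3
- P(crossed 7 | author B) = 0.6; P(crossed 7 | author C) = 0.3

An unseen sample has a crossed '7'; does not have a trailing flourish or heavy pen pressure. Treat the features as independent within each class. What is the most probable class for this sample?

author B: 0.5 × (1−0.15) × (1−0.6) × 0.6 = 0.102
author C: 0.5 × (1−0.2) × (1−0.3) × 0.3 = 0.084
Highest score → author B.

author B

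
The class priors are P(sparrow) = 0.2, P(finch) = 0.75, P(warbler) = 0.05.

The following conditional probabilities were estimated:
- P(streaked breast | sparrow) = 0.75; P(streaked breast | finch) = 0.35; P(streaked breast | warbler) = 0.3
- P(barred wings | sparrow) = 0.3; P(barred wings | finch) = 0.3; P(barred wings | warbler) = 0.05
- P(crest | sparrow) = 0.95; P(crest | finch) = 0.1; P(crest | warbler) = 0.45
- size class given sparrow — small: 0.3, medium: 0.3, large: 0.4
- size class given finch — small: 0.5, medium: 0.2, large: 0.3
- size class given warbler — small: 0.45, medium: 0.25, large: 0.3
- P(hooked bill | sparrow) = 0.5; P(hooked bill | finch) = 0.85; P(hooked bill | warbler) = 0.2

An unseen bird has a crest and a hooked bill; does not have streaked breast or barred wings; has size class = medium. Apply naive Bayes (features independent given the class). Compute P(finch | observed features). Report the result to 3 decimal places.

0.503

sparrow: 0.2 × (1−0.75) × (1−0.3) × 0.95 × 0.3 × 0.5 = 0.0049875
finch: 0.75 × (1−0.35) × (1−0.3) × 0.1 × 0.2 × 0.85 = 0.00580125
warbler: 0.05 × (1−0.3) × (1−0.05) × 0.45 × 0.25 × 0.2 = 0.000748125
P(finch | x) = 0.00580125 / 0.011536875 ≈ 0.503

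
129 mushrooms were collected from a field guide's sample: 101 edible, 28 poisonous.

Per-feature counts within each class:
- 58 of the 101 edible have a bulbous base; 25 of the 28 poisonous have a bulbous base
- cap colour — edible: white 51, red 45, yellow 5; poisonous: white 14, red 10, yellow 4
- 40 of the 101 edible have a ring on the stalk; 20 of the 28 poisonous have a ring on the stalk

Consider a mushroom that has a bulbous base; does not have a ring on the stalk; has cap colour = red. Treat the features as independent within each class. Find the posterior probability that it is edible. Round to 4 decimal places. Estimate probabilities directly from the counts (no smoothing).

0.8595

edible: (101/129) × (58/101) × (45/101) × (61/101) ≈ 0.120987
poisonous: (28/129) × (25/28) × (10/28) × (8/28) ≈ 0.0197754
P(edible | x) = 0.120987 / 0.1407624 ≈ 0.8595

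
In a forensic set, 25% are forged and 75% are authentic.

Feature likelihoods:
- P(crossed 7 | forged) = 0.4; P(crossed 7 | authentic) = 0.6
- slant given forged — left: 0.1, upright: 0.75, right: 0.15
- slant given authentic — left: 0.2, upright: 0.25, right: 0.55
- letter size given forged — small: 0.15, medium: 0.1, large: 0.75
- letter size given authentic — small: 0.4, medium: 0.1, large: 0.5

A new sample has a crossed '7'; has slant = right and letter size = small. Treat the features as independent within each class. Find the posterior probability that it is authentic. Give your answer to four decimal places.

0.9778

forged: 0.25 × 0.4 × 0.15 × 0.15 = 0.00225
authentic: 0.75 × 0.6 × 0.55 × 0.4 = 0.099
P(authentic | x) = 0.099 / 0.10125 ≈ 0.9778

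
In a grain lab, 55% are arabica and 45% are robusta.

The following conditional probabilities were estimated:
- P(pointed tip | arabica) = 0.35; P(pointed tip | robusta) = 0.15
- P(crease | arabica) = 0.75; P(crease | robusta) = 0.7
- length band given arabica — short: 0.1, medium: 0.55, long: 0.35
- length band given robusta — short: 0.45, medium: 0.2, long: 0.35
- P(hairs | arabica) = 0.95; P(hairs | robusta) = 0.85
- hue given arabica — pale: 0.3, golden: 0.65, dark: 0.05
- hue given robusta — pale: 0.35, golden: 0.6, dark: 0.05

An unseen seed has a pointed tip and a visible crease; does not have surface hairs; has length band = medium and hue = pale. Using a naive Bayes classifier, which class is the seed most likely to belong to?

arabica

arabica: 0.55 × 0.35 × 0.75 × 0.55 × (1−0.95) × 0.3 = 0.00119109375
robusta: 0.45 × 0.15 × 0.7 × 0.2 × (1−0.85) × 0.35 = 0.000496125
Highest score → arabica.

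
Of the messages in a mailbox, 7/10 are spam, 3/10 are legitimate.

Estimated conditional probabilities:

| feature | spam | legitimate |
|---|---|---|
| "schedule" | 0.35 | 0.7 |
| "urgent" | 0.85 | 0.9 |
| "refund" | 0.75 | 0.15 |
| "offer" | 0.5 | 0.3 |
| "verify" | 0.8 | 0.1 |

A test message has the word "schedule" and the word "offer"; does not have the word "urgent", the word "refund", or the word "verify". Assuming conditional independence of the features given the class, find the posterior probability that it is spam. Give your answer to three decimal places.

0.160

spam: 0.7 × 0.35 × (1−0.85) × (1−0.75) × 0.5 × (1−0.8) = 0.00091875
legitimate: 0.3 × 0.7 × (1−0.9) × (1−0.15) × 0.3 × (1−0.1) = 0.0048195
P(spam | x) = 0.00091875 / 0.00573825 ≈ 0.160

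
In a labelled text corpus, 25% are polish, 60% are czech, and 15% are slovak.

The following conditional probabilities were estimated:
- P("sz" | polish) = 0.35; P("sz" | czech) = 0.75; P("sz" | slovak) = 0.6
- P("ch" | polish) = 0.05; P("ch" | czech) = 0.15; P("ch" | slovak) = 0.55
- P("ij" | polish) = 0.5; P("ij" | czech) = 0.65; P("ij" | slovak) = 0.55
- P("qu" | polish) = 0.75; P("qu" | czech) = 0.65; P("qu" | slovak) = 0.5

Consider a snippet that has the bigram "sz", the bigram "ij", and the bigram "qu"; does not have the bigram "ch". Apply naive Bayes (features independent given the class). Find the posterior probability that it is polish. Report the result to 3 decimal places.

0.153

polish: 0.25 × 0.35 × (1−0.05) × 0.5 × 0.75 = 0.031171875
czech: 0.6 × 0.75 × (1−0.15) × 0.65 × 0.65 = 0.16160625
slovak: 0.15 × 0.6 × (1−0.55) × 0.55 × 0.5 = 0.0111375
P(polish | x) = 0.031171875 / 0.203915625 ≈ 0.153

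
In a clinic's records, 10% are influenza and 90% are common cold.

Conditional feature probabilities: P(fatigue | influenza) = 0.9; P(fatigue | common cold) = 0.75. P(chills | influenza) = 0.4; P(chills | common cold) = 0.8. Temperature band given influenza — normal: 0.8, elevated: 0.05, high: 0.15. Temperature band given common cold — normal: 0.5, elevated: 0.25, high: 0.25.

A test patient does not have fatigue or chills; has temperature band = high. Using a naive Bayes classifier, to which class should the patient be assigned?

influenza: 0.1 × (1−0.9) × (1−0.4) × 0.15 = 0.0009
common cold: 0.9 × (1−0.75) × (1−0.8) × 0.25 = 0.01125
Highest score → common cold.

common cold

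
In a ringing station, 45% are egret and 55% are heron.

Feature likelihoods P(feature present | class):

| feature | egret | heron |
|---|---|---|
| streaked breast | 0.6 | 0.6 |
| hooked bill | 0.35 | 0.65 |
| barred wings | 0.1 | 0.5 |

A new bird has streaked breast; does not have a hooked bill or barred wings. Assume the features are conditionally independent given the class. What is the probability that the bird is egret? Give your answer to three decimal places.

egret: 0.45 × 0.6 × (1−0.35) × (1−0.1) = 0.15795
heron: 0.55 × 0.6 × (1−0.65) × (1−0.5) = 0.05775
P(egret | x) = 0.15795 / 0.2157 ≈ 0.732

0.732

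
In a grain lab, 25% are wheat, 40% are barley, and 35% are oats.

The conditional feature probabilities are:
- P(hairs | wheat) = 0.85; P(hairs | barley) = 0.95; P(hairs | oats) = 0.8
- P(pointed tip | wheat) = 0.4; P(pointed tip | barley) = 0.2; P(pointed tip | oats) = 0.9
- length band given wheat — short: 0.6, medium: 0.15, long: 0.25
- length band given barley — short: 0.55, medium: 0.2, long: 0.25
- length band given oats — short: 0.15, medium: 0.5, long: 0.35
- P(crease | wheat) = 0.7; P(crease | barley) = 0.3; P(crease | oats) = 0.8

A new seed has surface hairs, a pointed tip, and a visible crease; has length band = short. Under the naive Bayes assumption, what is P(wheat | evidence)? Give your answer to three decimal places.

wheat: 0.25 × 0.85 × 0.4 × 0.6 × 0.7 = 0.0357
barley: 0.4 × 0.95 × 0.2 × 0.55 × 0.3 = 0.01254
oats: 0.35 × 0.8 × 0.9 × 0.15 × 0.8 = 0.03024
P(wheat | x) = 0.0357 / 0.07848 ≈ 0.455

0.455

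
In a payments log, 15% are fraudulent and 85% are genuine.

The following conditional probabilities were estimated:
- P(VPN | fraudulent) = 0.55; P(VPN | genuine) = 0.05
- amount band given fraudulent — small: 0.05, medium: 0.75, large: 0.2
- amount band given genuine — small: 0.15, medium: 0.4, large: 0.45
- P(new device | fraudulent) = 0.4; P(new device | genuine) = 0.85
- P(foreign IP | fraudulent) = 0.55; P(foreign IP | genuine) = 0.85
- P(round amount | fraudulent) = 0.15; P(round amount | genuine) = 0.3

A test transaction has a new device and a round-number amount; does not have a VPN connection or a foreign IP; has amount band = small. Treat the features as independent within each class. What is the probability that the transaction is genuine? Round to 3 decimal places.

fraudulent: 0.15 × (1−0.55) × 0.05 × 0.4 × (1−0.55) × 0.15 = 0.000091125
genuine: 0.85 × (1−0.05) × 0.15 × 0.85 × (1−0.85) × 0.3 = 0.00463303125
P(genuine | x) = 0.00463303125 / 0.00472415625 ≈ 0.981

0.981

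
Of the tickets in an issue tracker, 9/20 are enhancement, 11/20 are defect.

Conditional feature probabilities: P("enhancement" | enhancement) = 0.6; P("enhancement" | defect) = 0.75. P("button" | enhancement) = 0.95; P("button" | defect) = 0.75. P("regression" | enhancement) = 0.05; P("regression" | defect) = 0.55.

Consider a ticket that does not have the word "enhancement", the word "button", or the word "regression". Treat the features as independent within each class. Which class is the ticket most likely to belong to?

defect

enhancement: 0.45 × (1−0.6) × (1−0.95) × (1−0.05) = 0.00855
defect: 0.55 × (1−0.75) × (1−0.75) × (1−0.55) = 0.01546875
Highest score → defect.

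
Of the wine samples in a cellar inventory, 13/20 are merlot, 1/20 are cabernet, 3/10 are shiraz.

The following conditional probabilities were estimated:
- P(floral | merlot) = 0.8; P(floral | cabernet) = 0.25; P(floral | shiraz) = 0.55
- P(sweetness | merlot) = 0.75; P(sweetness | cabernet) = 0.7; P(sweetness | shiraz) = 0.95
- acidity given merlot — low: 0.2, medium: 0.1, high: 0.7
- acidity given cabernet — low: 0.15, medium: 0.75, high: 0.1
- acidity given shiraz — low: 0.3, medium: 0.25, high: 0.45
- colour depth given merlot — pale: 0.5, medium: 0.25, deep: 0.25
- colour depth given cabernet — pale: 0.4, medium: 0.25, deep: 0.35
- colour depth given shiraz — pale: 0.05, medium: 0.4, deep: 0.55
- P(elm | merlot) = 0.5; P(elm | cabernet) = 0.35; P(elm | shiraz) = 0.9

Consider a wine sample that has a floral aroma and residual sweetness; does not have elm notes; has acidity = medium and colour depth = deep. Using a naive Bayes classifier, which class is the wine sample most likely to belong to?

merlot: 0.65 × 0.8 × 0.75 × 0.1 × 0.25 × (1−0.5) = 0.004875
cabernet: 0.05 × 0.25 × 0.7 × 0.75 × 0.35 × (1−0.35) = 0.00149296875
shiraz: 0.3 × 0.55 × 0.95 × 0.25 × 0.55 × (1−0.9) = 0.0021553125
Highest score → merlot.

merlot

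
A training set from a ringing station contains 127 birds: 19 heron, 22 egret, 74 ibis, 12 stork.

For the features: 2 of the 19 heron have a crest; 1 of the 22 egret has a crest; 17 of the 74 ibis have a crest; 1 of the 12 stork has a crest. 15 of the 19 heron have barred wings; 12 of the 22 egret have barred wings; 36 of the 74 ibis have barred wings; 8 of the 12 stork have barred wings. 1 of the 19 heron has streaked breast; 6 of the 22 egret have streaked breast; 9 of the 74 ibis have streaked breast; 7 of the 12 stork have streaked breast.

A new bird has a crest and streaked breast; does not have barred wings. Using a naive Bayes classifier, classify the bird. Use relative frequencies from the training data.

heron: (19/127) × (2/19) × (4/19) × (1/19) ≈ 0.000174493
egret: (22/127) × (1/22) × (10/22) × (6/22) ≈ 0.000976118
ibis: (74/127) × (17/74) × (38/74) × (9/74) ≈ 0.00836003
stork: (12/127) × (1/12) × (4/12) × (7/12) ≈ 0.00153106
Highest score → ibis.

ibis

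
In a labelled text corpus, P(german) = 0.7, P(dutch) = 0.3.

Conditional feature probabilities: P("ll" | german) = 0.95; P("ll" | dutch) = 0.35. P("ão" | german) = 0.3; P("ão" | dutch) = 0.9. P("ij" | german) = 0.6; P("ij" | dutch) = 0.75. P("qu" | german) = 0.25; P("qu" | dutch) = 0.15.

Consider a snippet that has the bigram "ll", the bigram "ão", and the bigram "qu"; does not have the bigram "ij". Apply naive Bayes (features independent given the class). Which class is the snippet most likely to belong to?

german: 0.7 × 0.95 × 0.3 × (1−0.6) × 0.25 = 0.01995
dutch: 0.3 × 0.35 × 0.9 × (1−0.75) × 0.15 = 0.00354375
Highest score → german.

german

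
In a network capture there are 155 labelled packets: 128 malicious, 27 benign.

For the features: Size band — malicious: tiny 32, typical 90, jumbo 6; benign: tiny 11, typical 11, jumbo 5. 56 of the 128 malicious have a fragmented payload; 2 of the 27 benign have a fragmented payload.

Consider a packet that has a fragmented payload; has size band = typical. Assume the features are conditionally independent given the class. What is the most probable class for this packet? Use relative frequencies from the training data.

malicious

malicious: (128/155) × (90/128) × (56/128) ≈ 0.254032
benign: (27/155) × (11/27) × (2/27) ≈ 0.00525687
Highest score → malicious.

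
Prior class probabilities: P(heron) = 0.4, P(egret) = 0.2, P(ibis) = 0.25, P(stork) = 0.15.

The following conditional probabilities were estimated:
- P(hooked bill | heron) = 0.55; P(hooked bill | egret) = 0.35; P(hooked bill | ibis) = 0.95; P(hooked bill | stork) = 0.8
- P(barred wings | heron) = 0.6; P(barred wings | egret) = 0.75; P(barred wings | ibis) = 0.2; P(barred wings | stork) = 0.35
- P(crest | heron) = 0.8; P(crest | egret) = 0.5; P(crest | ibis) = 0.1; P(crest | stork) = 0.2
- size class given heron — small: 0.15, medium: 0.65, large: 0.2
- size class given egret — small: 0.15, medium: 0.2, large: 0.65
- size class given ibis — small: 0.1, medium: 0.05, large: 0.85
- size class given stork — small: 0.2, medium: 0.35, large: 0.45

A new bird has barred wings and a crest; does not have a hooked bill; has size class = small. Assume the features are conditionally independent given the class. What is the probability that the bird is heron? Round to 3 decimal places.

0.626

heron: 0.4 × (1−0.55) × 0.6 × 0.8 × 0.15 = 0.01296
egret: 0.2 × (1−0.35) × 0.75 × 0.5 × 0.15 = 0.0073125
ibis: 0.25 × (1−0.95) × 0.2 × 0.1 × 0.1 = 0.000025
stork: 0.15 × (1−0.8) × 0.35 × 0.2 × 0.2 = 0.00042
P(heron | x) = 0.01296 / 0.0207175 ≈ 0.626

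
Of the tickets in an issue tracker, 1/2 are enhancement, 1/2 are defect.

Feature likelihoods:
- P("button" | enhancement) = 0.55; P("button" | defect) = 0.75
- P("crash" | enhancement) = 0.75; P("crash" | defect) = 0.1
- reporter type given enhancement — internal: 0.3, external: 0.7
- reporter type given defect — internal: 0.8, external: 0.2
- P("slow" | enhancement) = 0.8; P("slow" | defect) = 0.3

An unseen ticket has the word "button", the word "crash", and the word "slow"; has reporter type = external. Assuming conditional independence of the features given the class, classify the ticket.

enhancement: 0.5 × 0.55 × 0.75 × 0.7 × 0.8 = 0.1155
defect: 0.5 × 0.75 × 0.1 × 0.2 × 0.3 = 0.00225
Highest score → enhancement.

enhancement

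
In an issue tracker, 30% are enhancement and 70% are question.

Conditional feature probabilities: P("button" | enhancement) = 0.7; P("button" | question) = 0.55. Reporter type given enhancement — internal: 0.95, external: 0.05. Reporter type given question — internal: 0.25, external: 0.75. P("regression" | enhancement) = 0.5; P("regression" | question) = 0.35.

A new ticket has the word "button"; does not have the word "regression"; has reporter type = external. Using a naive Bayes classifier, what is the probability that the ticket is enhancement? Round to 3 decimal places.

0.027

enhancement: 0.3 × 0.7 × 0.05 × (1−0.5) = 0.00525
question: 0.7 × 0.55 × 0.75 × (1−0.35) = 0.1876875
P(enhancement | x) = 0.00525 / 0.1929375 ≈ 0.027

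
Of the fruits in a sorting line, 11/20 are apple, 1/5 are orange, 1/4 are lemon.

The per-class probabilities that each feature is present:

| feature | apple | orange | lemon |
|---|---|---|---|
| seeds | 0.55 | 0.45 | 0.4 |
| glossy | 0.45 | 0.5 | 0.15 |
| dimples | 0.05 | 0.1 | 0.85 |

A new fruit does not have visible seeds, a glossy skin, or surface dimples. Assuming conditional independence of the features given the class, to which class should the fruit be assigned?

apple

apple: 0.55 × (1−0.55) × (1−0.45) × (1−0.05) = 0.12931875
orange: 0.2 × (1−0.45) × (1−0.5) × (1−0.1) = 0.0495
lemon: 0.25 × (1−0.4) × (1−0.15) × (1−0.85) = 0.019125
Highest score → apple.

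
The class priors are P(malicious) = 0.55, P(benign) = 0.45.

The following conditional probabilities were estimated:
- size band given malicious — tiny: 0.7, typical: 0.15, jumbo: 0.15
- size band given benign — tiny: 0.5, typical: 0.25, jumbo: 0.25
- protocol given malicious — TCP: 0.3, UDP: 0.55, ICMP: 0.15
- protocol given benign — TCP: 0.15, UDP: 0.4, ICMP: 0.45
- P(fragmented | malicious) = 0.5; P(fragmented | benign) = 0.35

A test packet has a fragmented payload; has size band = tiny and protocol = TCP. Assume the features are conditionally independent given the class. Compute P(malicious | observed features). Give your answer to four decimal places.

0.8302

malicious: 0.55 × 0.7 × 0.3 × 0.5 = 0.05775
benign: 0.45 × 0.5 × 0.15 × 0.35 = 0.0118125
P(malicious | x) = 0.05775 / 0.0695625 ≈ 0.8302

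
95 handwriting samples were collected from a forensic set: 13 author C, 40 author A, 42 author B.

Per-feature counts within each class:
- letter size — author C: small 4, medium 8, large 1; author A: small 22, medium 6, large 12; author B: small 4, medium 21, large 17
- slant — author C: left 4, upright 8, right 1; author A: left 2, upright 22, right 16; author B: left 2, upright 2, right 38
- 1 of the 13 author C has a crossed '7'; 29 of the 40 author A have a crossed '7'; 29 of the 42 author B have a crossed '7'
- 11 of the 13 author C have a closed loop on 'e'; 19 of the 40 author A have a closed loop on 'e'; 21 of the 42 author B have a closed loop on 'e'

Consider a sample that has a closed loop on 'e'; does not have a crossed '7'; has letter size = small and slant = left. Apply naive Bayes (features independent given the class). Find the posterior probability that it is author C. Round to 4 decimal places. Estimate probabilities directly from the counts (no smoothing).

author C: (13/95) × (4/13) × (4/13) × (12/13) × (11/13) ≈ 0.0101191
author A: (40/95) × (22/40) × (2/40) × (11/40) × (19/40) = 0.0015125
author B: (42/95) × (4/42) × (2/42) × (13/42) × (21/42) ≈ 0.0003103
P(author C | x) = 0.0101191 / 0.0119419 ≈ 0.8474

0.8474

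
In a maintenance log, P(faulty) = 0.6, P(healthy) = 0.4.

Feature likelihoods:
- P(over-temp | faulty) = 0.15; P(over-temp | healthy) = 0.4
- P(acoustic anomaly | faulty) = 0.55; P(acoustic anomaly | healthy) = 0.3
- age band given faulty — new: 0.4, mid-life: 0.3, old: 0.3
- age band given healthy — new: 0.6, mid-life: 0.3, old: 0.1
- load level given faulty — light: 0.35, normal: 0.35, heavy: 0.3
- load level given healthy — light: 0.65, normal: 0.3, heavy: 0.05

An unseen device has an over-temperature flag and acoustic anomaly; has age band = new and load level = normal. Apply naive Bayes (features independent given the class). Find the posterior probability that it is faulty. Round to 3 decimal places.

faulty: 0.6 × 0.15 × 0.55 × 0.4 × 0.35 = 0.00693
healthy: 0.4 × 0.4 × 0.3 × 0.6 × 0.3 = 0.00864
P(faulty | x) = 0.00693 / 0.01557 ≈ 0.445

0.445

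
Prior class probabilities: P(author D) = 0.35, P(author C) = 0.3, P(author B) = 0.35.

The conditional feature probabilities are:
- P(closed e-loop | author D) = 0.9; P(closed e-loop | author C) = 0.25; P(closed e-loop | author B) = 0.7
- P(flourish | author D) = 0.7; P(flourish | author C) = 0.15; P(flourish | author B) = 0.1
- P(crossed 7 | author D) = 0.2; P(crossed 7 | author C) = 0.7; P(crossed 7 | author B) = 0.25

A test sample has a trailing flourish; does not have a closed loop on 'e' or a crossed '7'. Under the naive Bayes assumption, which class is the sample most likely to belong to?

author D

author D: 0.35 × (1−0.9) × 0.7 × (1−0.2) = 0.0196
author C: 0.3 × (1−0.25) × 0.15 × (1−0.7) = 0.010125
author B: 0.35 × (1−0.7) × 0.1 × (1−0.25) = 0.007875
Highest score → author D.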